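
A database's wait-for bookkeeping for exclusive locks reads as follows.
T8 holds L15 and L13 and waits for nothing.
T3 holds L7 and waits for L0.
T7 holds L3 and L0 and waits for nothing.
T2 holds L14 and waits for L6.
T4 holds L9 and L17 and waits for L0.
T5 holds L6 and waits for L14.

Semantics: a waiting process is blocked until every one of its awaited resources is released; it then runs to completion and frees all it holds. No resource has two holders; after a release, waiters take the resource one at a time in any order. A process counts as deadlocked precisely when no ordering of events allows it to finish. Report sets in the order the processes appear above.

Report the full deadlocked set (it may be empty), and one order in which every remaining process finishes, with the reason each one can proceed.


Deadlocked: T2 and T5.
Key observation: the cycle T2 -> T5 -> T2 can never break — each member waits on the next; no other process is dragged down with it.
A valid finishing order for the others: T8, T7, T4, T3.
Step-by-step check:
  run T8 (it waits on nothing); releases L15 and L13
  run T7 (it waits on nothing); releases L3 and L0
  T4: everything it awaited (L0) is free; runs, freeing L9 and L17
  T3: everything it awaited (L0) is free; runs, freeing L7


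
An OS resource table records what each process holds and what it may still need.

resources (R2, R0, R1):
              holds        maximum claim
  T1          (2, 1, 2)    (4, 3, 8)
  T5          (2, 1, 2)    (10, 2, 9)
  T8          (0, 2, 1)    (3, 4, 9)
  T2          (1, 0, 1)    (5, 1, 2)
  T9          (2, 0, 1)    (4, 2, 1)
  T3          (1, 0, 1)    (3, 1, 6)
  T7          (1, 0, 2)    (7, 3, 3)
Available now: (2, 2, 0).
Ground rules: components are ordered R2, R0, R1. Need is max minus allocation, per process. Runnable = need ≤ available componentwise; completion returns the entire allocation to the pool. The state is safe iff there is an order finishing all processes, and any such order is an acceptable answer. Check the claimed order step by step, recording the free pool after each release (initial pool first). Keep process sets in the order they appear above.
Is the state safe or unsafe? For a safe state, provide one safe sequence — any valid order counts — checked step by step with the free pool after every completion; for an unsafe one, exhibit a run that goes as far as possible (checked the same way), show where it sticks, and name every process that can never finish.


UNSAFE — no complete ordering exists.
Key observation: after T9, T2 the pool peaks at (5, 2, 2), and each blocked process is short somewhere: T1 on R1; T5 on R2, R1; T8 on R1; T3 on R1; T7 on R2, R0.
A maximal execution: T9, T2 — then nothing else fits. Verifying each step:
  pool = (2, 2, 0)
  run T9 (needs (2, 2, 0), free (2, 2, 0)); after release of (2, 0, 1) the pool is (4, 2, 1)
  run T2 (needs (4, 1, 1), free (4, 2, 1)); after release of (1, 0, 1) the pool is (5, 2, 2)
  T1 cannot run: need (2, 2, 6) vs free (5, 2, 2) (insufficient R1)
  T5 cannot run: need (8, 1, 7) vs free (5, 2, 2) (insufficient R2 and R1)
  T8 cannot run: need (3, 2, 8) vs free (5, 2, 2) (insufficient R1)
  T3 cannot run: need (2, 1, 5) vs free (5, 2, 2) (insufficient R1)
  T7 cannot run: need (6, 3, 1) vs free (5, 2, 2) (insufficient R2 and R0)
Processes that can never finish: T1, T5, T8, T3 and T7.


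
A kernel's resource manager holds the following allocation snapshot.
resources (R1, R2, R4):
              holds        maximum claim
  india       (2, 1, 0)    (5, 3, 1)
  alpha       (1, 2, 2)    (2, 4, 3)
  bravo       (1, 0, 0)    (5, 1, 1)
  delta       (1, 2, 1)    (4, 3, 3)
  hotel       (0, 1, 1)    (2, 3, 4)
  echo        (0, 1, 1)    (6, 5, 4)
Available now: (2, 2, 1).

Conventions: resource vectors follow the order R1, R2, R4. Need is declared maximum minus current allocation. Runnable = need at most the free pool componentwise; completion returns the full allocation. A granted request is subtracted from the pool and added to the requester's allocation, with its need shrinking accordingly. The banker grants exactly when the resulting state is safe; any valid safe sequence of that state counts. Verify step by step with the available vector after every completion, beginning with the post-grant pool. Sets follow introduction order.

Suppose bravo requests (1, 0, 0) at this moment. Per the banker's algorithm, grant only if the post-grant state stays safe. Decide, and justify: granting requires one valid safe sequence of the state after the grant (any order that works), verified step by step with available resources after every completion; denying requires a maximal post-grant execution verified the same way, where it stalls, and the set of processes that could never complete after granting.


DENY — the pretend-granted state is unsafe.
Key observation: the pool after alpha, hotel is (2, 5, 4); every surviving request exceeds it in R1, so progress ends there.
After a pretend grant, a maximal execution: alpha, hotel — then nothing else fits. Verifying each step:
  pool = (1, 2, 1)
  alpha needs (1, 2, 1) <= (1, 2, 1) -> finishes; pool += (1, 2, 2) = (2, 4, 3)
  hotel needs (2, 2, 3) <= (2, 4, 3) -> finishes; pool += (0, 1, 1) = (2, 5, 4)
  blocked: india wants (3, 2, 1), pool (2, 5, 4) — not enough R1
  blocked: bravo wants (3, 1, 1), pool (2, 5, 4) — not enough R1
  blocked: delta wants (3, 1, 2), pool (2, 5, 4) — not enough R1
  blocked: echo wants (6, 4, 3), pool (2, 5, 4) — not enough R1
Had the request been granted, india, bravo, delta and echo could never finish.


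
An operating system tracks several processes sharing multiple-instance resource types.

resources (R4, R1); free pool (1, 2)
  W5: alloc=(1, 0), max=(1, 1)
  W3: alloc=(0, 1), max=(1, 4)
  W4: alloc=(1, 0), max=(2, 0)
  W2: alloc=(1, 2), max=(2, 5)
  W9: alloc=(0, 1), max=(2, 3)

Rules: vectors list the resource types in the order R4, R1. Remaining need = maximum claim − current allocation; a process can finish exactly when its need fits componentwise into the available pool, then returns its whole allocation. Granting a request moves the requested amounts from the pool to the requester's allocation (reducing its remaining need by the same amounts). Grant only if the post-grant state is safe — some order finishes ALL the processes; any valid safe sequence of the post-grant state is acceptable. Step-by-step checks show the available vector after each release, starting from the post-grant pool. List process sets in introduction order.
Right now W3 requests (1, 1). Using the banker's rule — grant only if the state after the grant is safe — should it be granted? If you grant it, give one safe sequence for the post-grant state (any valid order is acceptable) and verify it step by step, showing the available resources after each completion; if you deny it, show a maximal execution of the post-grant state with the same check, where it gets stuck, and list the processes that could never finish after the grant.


DENY. Granting would leave the state unsafe.
Key observation: even finishing W5, W4 leaves just (2, 1) free — too little R1 for any of the remaining processes.
On the post-grant state, W5, W4 is a maximal run — nothing extends it. Step-by-step check:
  pool = (0, 1)
  run W5 (needs (0, 1), free (0, 1)); after release of (1, 0) the pool is (1, 1)
  run W4 (needs (1, 0), free (1, 1)); after release of (1, 0) the pool is (2, 1)
  blocked: W3 wants (0, 2), pool (2, 1) — not enough R1
  blocked: W2 wants (1, 3), pool (2, 1) — not enough R1
  blocked: W9 wants (2, 2), pool (2, 1) — not enough R1
Post-grant, the permanently blocked set is W3, W2 and W9.


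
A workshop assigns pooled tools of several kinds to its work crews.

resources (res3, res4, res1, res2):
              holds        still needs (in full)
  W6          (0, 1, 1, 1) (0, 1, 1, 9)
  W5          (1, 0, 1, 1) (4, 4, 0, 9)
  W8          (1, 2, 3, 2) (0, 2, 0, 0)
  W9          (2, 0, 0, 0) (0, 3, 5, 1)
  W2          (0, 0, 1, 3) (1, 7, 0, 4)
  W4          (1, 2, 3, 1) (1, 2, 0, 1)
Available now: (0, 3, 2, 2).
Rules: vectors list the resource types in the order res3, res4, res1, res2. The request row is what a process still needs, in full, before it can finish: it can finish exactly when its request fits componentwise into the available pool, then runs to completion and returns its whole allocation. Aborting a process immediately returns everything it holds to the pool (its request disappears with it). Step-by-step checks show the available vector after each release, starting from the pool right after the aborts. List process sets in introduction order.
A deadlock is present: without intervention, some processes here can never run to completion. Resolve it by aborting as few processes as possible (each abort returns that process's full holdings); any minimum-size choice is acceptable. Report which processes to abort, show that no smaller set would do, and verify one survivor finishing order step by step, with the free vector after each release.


Minimum abort set: W5.
Key observation: the returned (1, 0, 1, 1) from W5 is what brings W6 — unrunnable before, under any order — into play at step 5.
No smaller set exists: with zero aborts the deadlock remains.
One survivor order: W4, W8, W9, W2, W6. Verifying each step (post-abort pool first):
  pool = (1, 3, 3, 3)
  run W4 (needs (1, 2, 0, 1), free (1, 3, 3, 3)); after release of (1, 2, 3, 1) the pool is (2, 5, 6, 4)
  run W8 (needs (0, 2, 0, 0), free (2, 5, 6, 4)); after release of (1, 2, 3, 2) the pool is (3, 7, 9, 6)
  run W9 (needs (0, 3, 5, 1), free (3, 7, 9, 6)); after release of (2, 0, 0, 0) the pool is (5, 7, 9, 6)
  run W2 (needs (1, 7, 0, 4), free (5, 7, 9, 6)); after release of (0, 0, 1, 3) the pool is (5, 7, 10, 9)
  run W6 (needs (0, 1, 1, 9), free (5, 7, 10, 9)); after release of (0, 1, 1, 1) the pool is (5, 8, 11, 10)


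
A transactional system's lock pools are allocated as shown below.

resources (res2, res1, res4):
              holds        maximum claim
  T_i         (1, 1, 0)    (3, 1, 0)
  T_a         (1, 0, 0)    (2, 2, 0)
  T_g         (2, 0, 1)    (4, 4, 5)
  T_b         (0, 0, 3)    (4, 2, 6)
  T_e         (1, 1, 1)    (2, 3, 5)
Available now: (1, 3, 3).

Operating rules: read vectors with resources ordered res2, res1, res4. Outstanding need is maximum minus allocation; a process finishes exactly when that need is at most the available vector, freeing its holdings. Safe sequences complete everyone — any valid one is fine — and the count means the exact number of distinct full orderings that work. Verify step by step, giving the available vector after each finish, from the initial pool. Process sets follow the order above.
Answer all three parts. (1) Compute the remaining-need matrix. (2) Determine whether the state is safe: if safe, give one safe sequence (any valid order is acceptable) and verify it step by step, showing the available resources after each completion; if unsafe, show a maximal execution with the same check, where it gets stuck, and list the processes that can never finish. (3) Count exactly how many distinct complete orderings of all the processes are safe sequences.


(1) Remaining need (order res2, res1, res4):
  T_i: (2, 0, 0)
  T_a: (1, 2, 0)
  T_g: (2, 4, 4)
  T_b: (4, 2, 3)
  T_e: (1, 2, 4)
(2) UNSAFE.
Key observation: after T_a, T_i the pool peaks at (3, 4, 3), and each blocked process is short somewhere: T_g on res4; T_b on res2; T_e on res4.
A maximal execution: T_a, T_i — then nothing else fits. Walking it through:
  pool = (1, 3, 3)
  run T_a (needs (1, 2, 0), free (1, 3, 3)); after release of (1, 0, 0) the pool is (2, 3, 3)
  run T_i (needs (2, 0, 0), free (2, 3, 3)); after release of (1, 1, 0) the pool is (3, 4, 3)
  blocked: T_g wants (2, 4, 4), pool (3, 4, 3) — not enough res4
  blocked: T_b wants (4, 2, 3), pool (3, 4, 3) — not enough res2
  blocked: T_e wants (1, 2, 4), pool (3, 4, 3) — not enough res4
Processes that can never finish: T_g, T_b and T_e.
(3) Exactly 0 of the possible complete orderings are safe sequences.


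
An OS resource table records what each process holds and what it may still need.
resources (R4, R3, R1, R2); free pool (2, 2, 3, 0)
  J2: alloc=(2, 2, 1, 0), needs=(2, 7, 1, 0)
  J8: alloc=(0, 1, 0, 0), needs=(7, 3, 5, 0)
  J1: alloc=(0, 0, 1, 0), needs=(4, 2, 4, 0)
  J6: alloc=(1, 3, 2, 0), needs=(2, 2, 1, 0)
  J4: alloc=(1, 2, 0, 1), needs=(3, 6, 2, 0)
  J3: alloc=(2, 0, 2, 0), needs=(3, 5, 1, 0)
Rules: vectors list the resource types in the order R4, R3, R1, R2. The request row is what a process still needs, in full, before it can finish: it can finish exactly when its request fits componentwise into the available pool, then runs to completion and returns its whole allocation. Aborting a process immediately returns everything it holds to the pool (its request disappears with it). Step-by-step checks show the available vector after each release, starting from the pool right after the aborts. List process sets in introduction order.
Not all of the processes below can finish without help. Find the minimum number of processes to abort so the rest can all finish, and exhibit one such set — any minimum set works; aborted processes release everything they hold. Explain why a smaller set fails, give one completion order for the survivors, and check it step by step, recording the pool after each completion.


Minimum abort set: J2.
Key observation: the returned (2, 2, 1, 0) from J2 is what brings J4 — unrunnable before, under any order — into play at step 2.
No smaller set exists: with zero aborts the deadlock remains.
The survivors complete as J6, J4, J3, J1, J8. Walking it through (starting from the post-abort pool):
  pool = (4, 4, 4, 0)
  run J6 (needs (2, 2, 1, 0), free (4, 4, 4, 0)); after release of (1, 3, 2, 0) the pool is (5, 7, 6, 0)
  run J4 (needs (3, 6, 2, 0), free (5, 7, 6, 0)); after release of (1, 2, 0, 1) the pool is (6, 9, 6, 1)
  run J3 (needs (3, 5, 1, 0), free (6, 9, 6, 1)); after release of (2, 0, 2, 0) the pool is (8, 9, 8, 1)
  run J1 (needs (4, 2, 4, 0), free (8, 9, 8, 1)); after release of (0, 0, 1, 0) the pool is (8, 9, 9, 1)
  run J8 (needs (7, 3, 5, 0), free (8, 9, 9, 1)); after release of (0, 1, 0, 0) the pool is (8, 10, 9, 1)


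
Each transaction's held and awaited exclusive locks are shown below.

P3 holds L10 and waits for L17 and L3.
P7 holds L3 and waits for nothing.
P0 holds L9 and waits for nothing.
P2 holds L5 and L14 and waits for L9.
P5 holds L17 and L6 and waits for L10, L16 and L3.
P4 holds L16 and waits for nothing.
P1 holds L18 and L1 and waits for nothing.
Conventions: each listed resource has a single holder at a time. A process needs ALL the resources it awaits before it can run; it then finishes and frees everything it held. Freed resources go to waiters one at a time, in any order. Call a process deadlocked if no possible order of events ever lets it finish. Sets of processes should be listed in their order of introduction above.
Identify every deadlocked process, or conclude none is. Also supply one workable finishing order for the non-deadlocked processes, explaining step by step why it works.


The deadlocked set is P3 and P5.
Key observation: the cycle P3 -> P5 -> P3 can never break — each member waits on the next; no other process is dragged down with it.
The rest can finish in the order P1, P7, P0, P2, P4.
Verifying each step:
  P1: no waits; runs immediately, freeing L18 and L1
  P7: no waits; runs immediately, freeing L3
  P0: no waits; runs immediately, freeing L9
  P2: everything it awaited (L9) is free; runs, freeing L5 and L14
  P4: no waits; runs immediately, freeing L16


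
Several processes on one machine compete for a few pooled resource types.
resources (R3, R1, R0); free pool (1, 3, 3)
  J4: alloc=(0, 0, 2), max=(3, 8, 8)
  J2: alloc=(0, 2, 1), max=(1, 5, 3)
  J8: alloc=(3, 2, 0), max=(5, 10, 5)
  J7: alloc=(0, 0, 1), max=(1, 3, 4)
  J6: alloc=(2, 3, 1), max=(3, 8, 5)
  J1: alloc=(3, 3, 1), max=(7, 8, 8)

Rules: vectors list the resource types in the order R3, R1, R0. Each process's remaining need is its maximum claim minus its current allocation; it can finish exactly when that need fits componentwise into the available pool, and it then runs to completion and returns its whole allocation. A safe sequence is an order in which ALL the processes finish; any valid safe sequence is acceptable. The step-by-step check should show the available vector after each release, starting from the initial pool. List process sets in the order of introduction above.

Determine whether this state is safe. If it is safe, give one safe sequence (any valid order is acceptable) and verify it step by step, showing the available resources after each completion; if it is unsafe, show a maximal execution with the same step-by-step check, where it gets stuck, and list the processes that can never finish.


The state is SAFE; one workable sequence: J7, J2, J6, J4, J8, J1.
Key observation: J7 is the earliest step where a requested resource binds exactly: need (1, 3, 3), pool (1, 3, 3) at its turn.
Step-by-step check:
  pool = (1, 3, 3)
  run J7 (needs (1, 3, 3), free (1, 3, 3)); after release of (0, 0, 1) the pool is (1, 3, 4)
  run J2 (needs (1, 3, 2), free (1, 3, 4)); after release of (0, 2, 1) the pool is (1, 5, 5)
  run J6 (needs (1, 5, 4), free (1, 5, 5)); after release of (2, 3, 1) the pool is (3, 8, 6)
  run J4 (needs (3, 8, 6), free (3, 8, 6)); after release of (0, 0, 2) the pool is (3, 8, 8)
  run J8 (needs (2, 8, 5), free (3, 8, 8)); after release of (3, 2, 0) the pool is (6, 10, 8)
  run J1 (needs (4, 5, 7), free (6, 10, 8)); after release of (3, 3, 1) the pool is (9, 13, 9)


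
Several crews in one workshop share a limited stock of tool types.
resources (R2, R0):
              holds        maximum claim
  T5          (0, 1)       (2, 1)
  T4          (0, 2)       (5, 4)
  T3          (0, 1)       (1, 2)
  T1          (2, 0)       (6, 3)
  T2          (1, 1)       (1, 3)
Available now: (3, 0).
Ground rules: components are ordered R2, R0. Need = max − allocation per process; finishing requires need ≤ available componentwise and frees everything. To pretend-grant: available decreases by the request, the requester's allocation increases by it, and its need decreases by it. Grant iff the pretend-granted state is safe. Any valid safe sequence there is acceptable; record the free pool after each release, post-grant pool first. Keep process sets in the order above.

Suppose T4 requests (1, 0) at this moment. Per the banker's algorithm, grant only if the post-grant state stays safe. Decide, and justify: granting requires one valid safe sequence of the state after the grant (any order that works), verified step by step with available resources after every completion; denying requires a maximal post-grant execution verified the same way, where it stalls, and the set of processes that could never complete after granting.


DENY — the pretend-granted state is unsafe.
Key observation: no order helps: past T5, T3, T2, the free pool tops out at (3, 3), below what each blocked process needs in R2.
After a pretend grant, a maximal execution: T5, T3, T2 — then nothing else fits. Step-by-step check:
  pool = (2, 0)
  run T5 (needs (2, 0), free (2, 0)); after release of (0, 1) the pool is (2, 1)
  run T3 (needs (1, 1), free (2, 1)); after release of (0, 1) the pool is (2, 2)
  run T2 (needs (0, 2), free (2, 2)); after release of (1, 1) the pool is (3, 3)
  T4 still needs (4, 2) but only (3, 3) is free — short on R2
  T1 still needs (4, 3) but only (3, 3) is free — short on R2
Post-grant, the permanently blocked set is T4 and T1.


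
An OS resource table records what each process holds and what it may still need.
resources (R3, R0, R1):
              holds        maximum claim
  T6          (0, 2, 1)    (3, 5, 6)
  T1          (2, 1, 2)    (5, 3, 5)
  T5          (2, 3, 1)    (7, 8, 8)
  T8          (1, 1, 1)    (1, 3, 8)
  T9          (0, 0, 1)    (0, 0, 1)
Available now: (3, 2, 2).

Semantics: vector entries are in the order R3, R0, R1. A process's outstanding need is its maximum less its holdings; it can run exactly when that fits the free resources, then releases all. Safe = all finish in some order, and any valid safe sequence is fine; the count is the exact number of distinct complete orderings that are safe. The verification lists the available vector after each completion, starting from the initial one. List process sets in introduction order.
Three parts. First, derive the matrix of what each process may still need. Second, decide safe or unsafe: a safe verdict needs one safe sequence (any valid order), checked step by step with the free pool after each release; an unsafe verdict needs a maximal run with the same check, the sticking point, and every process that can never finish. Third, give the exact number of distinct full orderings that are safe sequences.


(1) Need matrix, components ordered R3, R0, R1:
  T6: (3, 3, 5)
  T1: (3, 2, 3)
  T5: (5, 5, 7)
  T8: (0, 2, 7)
  T9: (0, 0, 0)
(2) UNSAFE — no complete ordering exists.
Key observation: T9, T1, T6 can finish, but then (5, 5, 6) is all there is, and the blocked group's R1 demands exceed it.
A maximal execution: T9, T1, T6 — then nothing else fits. Verifying each step:
  pool = (3, 2, 2)
  T9 needs (0, 0, 0) <= (3, 2, 2) -> finishes; pool += (0, 0, 1) = (3, 2, 3)
  T1 needs (3, 2, 3) <= (3, 2, 3) -> finishes; pool += (2, 1, 2) = (5, 3, 5)
  T6 needs (3, 3, 5) <= (5, 3, 5) -> finishes; pool += (0, 2, 1) = (5, 5, 6)
  T5 cannot run: need (5, 5, 7) vs free (5, 5, 6) (insufficient R1)
  T8 cannot run: need (0, 2, 7) vs free (5, 5, 6) (insufficient R1)
Never able to finish: T5 and T8.
(3) Exactly 0 of the possible complete orderings are safe sequences.


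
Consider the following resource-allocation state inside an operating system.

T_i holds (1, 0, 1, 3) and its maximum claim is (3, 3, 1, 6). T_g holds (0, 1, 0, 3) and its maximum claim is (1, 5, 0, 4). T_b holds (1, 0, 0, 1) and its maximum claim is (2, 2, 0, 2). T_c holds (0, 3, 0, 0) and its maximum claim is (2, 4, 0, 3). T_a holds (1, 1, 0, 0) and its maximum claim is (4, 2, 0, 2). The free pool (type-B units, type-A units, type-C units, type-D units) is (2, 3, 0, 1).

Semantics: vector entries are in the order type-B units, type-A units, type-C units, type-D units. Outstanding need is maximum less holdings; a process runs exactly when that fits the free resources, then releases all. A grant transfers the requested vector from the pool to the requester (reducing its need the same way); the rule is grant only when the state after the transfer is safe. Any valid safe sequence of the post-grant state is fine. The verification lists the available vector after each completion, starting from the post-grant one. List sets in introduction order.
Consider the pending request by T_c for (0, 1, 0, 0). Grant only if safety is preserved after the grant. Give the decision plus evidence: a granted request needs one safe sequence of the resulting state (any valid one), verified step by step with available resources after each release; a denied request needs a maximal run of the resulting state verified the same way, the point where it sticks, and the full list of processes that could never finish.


DENY: after the grant no complete ordering would exist.
Key observation: after T_b, T_a the pool peaks at (4, 3, 0, 2), and each blocked process is short somewhere: T_i on type-D units; T_g on type-A units; T_c on type-D units.
Pretend the grant happened; the run T_b, T_a goes as far as possible. Verifying each step:
  pool = (2, 2, 0, 1)
  T_b: need (1, 2, 0, 1) fits (2, 2, 0, 1); releases (1, 0, 0, 1), pool now (3, 2, 0, 2)
  T_a: need (3, 1, 0, 2) fits (3, 2, 0, 2); releases (1, 1, 0, 0), pool now (4, 3, 0, 2)
  T_i cannot run: need (2, 3, 0, 3) vs free (4, 3, 0, 2) (insufficient type-D units)
  T_g cannot run: need (1, 4, 0, 1) vs free (4, 3, 0, 2) (insufficient type-A units)
  T_c cannot run: need (2, 0, 0, 3) vs free (4, 3, 0, 2) (insufficient type-D units)
Post-grant, the permanently blocked set is T_i, T_g and T_c.


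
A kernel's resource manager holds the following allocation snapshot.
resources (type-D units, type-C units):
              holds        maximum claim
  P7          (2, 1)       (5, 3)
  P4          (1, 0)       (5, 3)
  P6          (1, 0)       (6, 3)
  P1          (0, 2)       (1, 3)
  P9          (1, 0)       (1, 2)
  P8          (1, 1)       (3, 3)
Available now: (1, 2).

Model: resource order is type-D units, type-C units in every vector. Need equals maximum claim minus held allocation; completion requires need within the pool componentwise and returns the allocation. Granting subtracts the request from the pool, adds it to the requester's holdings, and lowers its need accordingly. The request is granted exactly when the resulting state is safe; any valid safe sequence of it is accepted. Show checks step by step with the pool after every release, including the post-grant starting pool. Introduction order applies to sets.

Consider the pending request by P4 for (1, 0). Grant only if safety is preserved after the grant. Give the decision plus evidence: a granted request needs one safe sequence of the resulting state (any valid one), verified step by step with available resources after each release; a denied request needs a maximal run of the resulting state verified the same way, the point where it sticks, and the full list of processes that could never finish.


DENY. Granting would leave the state unsafe.
Key observation: once P9, P1 finish, the pool peaks at (1, 4) — and every remaining process still needs more type-D units than that.
On the post-grant state, P9, P1 is a maximal run — nothing extends it. Step-by-step check:
  pool = (0, 2)
  P9 needs (0, 2) <= (0, 2) -> finishes; pool += (1, 0) = (1, 2)
  P1 needs (1, 1) <= (1, 2) -> finishes; pool += (0, 2) = (1, 4)
  P7 cannot run: need (3, 2) vs free (1, 4) (insufficient type-D units)
  P4 cannot run: need (3, 3) vs free (1, 4) (insufficient type-D units)
  P6 cannot run: need (5, 3) vs free (1, 4) (insufficient type-D units)
  P8 cannot run: need (2, 2) vs free (1, 4) (insufficient type-D units)
Post-grant, the permanently blocked set is P7, P4, P6 and P8.


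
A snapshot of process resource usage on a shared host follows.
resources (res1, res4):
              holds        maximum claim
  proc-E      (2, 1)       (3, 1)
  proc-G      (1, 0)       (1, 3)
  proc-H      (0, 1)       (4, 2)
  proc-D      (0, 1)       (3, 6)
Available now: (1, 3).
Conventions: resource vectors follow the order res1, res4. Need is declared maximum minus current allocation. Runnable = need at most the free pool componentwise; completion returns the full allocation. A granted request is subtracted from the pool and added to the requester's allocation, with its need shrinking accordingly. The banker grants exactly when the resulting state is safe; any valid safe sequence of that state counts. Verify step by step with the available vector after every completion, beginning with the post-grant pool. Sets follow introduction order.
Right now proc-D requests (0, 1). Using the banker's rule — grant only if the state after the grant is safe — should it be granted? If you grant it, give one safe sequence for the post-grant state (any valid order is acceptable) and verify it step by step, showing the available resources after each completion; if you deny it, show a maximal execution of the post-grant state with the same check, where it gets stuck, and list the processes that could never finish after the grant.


GRANT. The post-grant state is safe; one safe sequence: proc-E, proc-G, proc-H, proc-D.
Key observation: with (1, 2) left after the transfer, proc-E can run at once — the state stays safe.
Check on the post-grant state, step by step:
  pool = (1, 2)
  proc-E needs (1, 0) <= (1, 2) -> finishes; pool += (2, 1) = (3, 3)
  proc-G needs (0, 3) <= (3, 3) -> finishes; pool += (1, 0) = (4, 3)
  proc-H needs (4, 1) <= (4, 3) -> finishes; pool += (0, 1) = (4, 4)
  proc-D needs (3, 4) <= (4, 4) -> finishes; pool += (0, 2) = (4, 6)


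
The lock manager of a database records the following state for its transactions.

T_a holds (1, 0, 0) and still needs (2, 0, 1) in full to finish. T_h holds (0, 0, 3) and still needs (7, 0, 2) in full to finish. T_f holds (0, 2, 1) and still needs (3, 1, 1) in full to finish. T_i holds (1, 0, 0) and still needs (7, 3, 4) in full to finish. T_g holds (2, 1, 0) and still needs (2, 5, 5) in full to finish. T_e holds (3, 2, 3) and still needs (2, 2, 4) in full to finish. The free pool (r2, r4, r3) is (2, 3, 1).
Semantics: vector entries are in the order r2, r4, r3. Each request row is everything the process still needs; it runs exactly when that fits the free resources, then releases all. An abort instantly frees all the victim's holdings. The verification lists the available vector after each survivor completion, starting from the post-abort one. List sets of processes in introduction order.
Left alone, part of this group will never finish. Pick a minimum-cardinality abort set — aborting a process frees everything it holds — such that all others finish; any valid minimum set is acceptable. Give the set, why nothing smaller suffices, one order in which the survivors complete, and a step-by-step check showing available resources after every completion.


Abort T_e.
Key observation: before aborting T_e, T_g was permanently blocked — no order could ever run it; afterwards it completes at step 3.
Minimality: the empty abort set fails — the state is deadlocked as it stands.
One survivor order: T_f, T_a, T_g, T_h, T_i. Walking it through (post-abort pool first):
  pool = (5, 5, 4)
  T_f needs (3, 1, 1) <= (5, 5, 4) -> finishes; pool += (0, 2, 1) = (5, 7, 5)
  T_a needs (2, 0, 1) <= (5, 7, 5) -> finishes; pool += (1, 0, 0) = (6, 7, 5)
  T_g needs (2, 5, 5) <= (6, 7, 5) -> finishes; pool += (2, 1, 0) = (8, 8, 5)
  T_h needs (7, 0, 2) <= (8, 8, 5) -> finishes; pool += (0, 0, 3) = (8, 8, 8)
  T_i needs (7, 3, 4) <= (8, 8, 8) -> finishes; pool += (1, 0, 0) = (9, 8, 8)


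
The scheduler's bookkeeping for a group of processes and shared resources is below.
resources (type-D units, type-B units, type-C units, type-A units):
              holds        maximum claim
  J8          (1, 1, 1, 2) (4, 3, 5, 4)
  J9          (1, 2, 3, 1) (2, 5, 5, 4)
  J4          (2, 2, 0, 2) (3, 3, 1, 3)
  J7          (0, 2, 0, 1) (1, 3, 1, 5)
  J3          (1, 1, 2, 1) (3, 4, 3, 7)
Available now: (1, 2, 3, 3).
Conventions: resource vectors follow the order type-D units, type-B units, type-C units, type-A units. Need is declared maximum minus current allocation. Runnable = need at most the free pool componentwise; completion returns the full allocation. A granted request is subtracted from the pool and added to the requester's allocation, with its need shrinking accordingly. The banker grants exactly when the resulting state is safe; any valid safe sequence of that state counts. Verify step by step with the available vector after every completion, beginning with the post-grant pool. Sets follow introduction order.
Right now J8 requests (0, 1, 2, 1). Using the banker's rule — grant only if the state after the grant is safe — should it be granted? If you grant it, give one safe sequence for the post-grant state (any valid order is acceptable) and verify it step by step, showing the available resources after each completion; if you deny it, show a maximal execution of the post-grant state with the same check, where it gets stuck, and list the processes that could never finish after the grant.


DENY — the pretend-granted state is unsafe.
Key observation: after J4, J7 the pool peaks at (3, 5, 1, 5), and each blocked process is short somewhere: J8 on type-C units; J9 on type-C units; J3 on type-A units.
Pretend the grant happened; the run J4, J7 goes as far as possible. Walking it through:
  pool = (1, 1, 1, 2)
  run J4 (needs (1, 1, 1, 1), free (1, 1, 1, 2)); after release of (2, 2, 0, 2) the pool is (3, 3, 1, 4)
  run J7 (needs (1, 1, 1, 4), free (3, 3, 1, 4)); after release of (0, 2, 0, 1) the pool is (3, 5, 1, 5)
  blocked: J8 wants (3, 1, 2, 1), pool (3, 5, 1, 5) — not enough type-C units
  blocked: J9 wants (1, 3, 2, 3), pool (3, 5, 1, 5) — not enough type-C units
  blocked: J3 wants (2, 3, 1, 6), pool (3, 5, 1, 5) — not enough type-A units
Had the request been granted, J8, J9 and J3 could never finish.


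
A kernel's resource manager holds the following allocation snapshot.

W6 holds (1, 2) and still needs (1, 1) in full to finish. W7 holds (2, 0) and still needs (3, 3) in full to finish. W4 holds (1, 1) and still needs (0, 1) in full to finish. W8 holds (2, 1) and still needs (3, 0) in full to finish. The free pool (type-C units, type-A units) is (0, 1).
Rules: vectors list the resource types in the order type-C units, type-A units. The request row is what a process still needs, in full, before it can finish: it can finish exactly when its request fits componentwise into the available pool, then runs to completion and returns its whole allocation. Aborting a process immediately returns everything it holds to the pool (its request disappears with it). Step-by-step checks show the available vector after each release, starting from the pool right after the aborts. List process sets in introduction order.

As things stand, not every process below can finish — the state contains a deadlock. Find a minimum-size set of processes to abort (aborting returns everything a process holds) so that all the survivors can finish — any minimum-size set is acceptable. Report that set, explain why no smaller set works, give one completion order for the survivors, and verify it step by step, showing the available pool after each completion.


Abort W8.
Key observation: W7 could never have finished before the abort; with (2, 1) returned by W8, it fits at step 3.
Minimality: the empty abort set fails — the state is deadlocked as it stands.
Survivors finish in the order: W4, W6, W7. Check, step by step (pool after the aborts first):
  pool = (2, 2)
  run W4 (needs (0, 1), free (2, 2)); after release of (1, 1) the pool is (3, 3)
  run W6 (needs (1, 1), free (3, 3)); after release of (1, 2) the pool is (4, 5)
  run W7 (needs (3, 3), free (4, 5)); after release of (2, 0) the pool is (6, 5)


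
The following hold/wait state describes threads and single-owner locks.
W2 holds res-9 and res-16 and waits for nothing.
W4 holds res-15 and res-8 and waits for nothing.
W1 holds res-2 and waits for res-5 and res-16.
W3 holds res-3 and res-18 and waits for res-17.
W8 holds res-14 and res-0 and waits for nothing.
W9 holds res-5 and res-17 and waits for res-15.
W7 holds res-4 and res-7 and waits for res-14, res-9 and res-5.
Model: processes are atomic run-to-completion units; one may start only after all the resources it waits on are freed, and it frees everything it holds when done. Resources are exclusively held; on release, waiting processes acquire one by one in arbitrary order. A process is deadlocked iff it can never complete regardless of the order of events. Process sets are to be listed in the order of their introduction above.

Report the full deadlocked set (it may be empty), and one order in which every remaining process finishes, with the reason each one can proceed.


Nothing here is deadlocked.
Key observation: no waiting chain loops back on itself — every chain ends at a process that waits on nothing, so everyone eventually runs.
The rest can finish in the order W4, W2, W8, W9, W7, W3, W1.
Verifying each step:
  W4: no waits; runs immediately, freeing res-15 and res-8
  W2: no waits; runs immediately, freeing res-9 and res-16
  W8: no waits; runs immediately, freeing res-14 and res-0
  run W9 (all its waits — res-15 — are resolved); releases res-5 and res-17
  run W7 (all its waits — res-14, res-9 and res-5 — are resolved); releases res-4 and res-7
  run W3 (all its waits — res-17 — are resolved); releases res-3 and res-18
  run W1 (all its waits — res-5 and res-16 — are resolved); releases res-2


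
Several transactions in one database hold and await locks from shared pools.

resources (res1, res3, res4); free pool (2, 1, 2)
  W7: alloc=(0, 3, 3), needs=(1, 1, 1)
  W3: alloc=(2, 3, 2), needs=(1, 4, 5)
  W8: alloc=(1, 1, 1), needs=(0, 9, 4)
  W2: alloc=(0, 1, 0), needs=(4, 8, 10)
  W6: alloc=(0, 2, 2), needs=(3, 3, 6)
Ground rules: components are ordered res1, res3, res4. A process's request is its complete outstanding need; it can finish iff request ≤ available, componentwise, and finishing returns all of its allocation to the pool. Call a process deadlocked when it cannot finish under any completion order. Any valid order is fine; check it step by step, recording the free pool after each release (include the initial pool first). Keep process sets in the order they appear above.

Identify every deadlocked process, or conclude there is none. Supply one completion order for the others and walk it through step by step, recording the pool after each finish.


Nothing here is deadlocked.
Key observation: there is always a runnable process — W7 first — so the state unwinds completely.
One completion order for the rest: W7, W3, W6, W8, W2. Step-by-step check:
  pool = (2, 1, 2)
  run W7 (needs (1, 1, 1), free (2, 1, 2)); after release of (0, 3, 3) the pool is (2, 4, 5)
  run W3 (needs (1, 4, 5), free (2, 4, 5)); after release of (2, 3, 2) the pool is (4, 7, 7)
  run W6 (needs (3, 3, 6), free (4, 7, 7)); after release of (0, 2, 2) the pool is (4, 9, 9)
  run W8 (needs (0, 9, 4), free (4, 9, 9)); after release of (1, 1, 1) the pool is (5, 10, 10)
  run W2 (needs (4, 8, 10), free (5, 10, 10)); after release of (0, 1, 0) the pool is (5, 11, 10)


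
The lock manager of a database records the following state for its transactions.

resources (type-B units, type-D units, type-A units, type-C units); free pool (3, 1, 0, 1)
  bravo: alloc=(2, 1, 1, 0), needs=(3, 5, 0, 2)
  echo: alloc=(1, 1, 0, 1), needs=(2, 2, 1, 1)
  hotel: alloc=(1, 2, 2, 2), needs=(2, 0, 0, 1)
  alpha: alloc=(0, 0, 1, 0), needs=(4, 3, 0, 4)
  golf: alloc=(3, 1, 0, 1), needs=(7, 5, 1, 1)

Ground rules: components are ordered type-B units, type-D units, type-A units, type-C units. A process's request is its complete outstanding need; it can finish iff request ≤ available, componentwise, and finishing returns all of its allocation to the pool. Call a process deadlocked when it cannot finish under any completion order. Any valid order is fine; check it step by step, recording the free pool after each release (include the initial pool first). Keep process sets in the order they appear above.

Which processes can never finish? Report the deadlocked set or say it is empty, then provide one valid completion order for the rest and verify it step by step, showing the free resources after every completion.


Deadlocked: bravo and golf.
Key observation: once hotel, echo, alpha finish, the pool peaks at (5, 4, 3, 4) — and every remaining process still needs more type-D units than that.
One completion order for the rest: hotel, echo, alpha. Verifying each step:
  pool = (3, 1, 0, 1)
  hotel needs (2, 0, 0, 1) <= (3, 1, 0, 1) -> finishes; pool += (1, 2, 2, 2) = (4, 3, 2, 3)
  echo needs (2, 2, 1, 1) <= (4, 3, 2, 3) -> finishes; pool += (1, 1, 0, 1) = (5, 4, 2, 4)
  alpha needs (4, 3, 0, 4) <= (5, 4, 2, 4) -> finishes; pool += (0, 0, 1, 0) = (5, 4, 3, 4)
None of the blocked processes ever fits:
  bravo cannot run: need (3, 5, 0, 2) vs free (5, 4, 3, 4) (insufficient type-D units)
  golf cannot run: need (7, 5, 1, 1) vs free (5, 4, 3, 4) (insufficient type-B units and type-D units)


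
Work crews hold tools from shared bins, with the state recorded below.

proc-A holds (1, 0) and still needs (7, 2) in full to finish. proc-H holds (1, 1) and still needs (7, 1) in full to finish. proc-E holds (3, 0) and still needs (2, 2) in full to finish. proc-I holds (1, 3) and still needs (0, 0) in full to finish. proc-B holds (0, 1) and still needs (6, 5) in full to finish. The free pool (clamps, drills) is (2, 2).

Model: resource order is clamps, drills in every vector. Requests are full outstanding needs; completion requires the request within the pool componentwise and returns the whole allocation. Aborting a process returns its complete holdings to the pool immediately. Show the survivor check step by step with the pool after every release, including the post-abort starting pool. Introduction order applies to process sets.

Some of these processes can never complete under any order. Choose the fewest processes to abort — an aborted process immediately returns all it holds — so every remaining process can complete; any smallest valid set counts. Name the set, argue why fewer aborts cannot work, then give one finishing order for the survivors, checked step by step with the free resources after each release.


Minimum abort set: proc-H.
Key observation: aborting proc-H returns (1, 1), and proc-A — hopeless before — runs at step 3 with the returned capacity in the pool.
No smaller set exists: with zero aborts the deadlock remains.
The survivors complete as proc-I, proc-E, proc-A, proc-B. Step-by-step check (starting from the post-abort pool):
  pool = (3, 3)
  run proc-I (needs (0, 0), free (3, 3)); after release of (1, 3) the pool is (4, 6)
  run proc-E (needs (2, 2), free (4, 6)); after release of (3, 0) the pool is (7, 6)
  run proc-A (needs (7, 2), free (7, 6)); after release of (1, 0) the pool is (8, 6)
  run proc-B (needs (6, 5), free (8, 6)); after release of (0, 1) the pool is (8, 7)
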